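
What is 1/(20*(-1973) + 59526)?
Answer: 1/20066 ≈ 4.9836e-5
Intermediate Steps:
1/(20*(-1973) + 59526) = 1/(-39460 + 59526) = 1/20066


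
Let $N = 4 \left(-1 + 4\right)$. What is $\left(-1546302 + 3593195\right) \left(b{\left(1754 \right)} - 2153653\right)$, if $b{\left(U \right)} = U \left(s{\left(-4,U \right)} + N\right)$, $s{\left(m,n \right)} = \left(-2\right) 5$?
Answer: $-4401116749485$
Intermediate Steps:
$s{\left(m,n \right)} = -10$
$N = 12$ ($N = 4 \cdot 3 = 12$)
$b{\left(U \right)} = 2 U$ ($b{\left(U \right)} = U \left(-10 + 12\right) = U 2 = 2 U$)
$\left(-1546302 + 3593195\right) \left(b{\left(1754 \right)} - 2153653\right) = \left(-1546302 + 3593195\right) \left(2 \cdot 1754 - 2153653\right) = 2046893 \left(3508 - 2153653\right) = 2046893 \left(-2150145\right) = -4401116749485$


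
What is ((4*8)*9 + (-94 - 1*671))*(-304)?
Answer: 145008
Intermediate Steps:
((4*8)*9 + (-94 - 1*671))*(-304) = (32*9 + (-94 - 671))*(-304) = (288 - 765)*(-304) = -477*(-304) = 145008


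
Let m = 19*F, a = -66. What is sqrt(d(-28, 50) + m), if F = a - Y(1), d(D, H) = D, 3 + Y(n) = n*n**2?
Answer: 2*I*sqrt(311) ≈ 35.27*I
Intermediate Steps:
Y(n) = -3 + n**3 (Y(n) = -3 + n*n**2 = -3 + n**3)
F = -64 (F = -66 - (-3 + 1**3) = -66 - (-3 + 1) = -66 - 1*(-2) = -66 + 2 = -64)
m = -1216 (m = 19*(-64) = -1216)
sqrt(d(-28, 50) + m) = sqrt(-28 - 1216) = sqrt(-1244) = 2*I*sqrt(311)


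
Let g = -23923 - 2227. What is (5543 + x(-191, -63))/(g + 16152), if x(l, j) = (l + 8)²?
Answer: -19516/4999 ≈ -3.9040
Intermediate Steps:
x(l, j) = (8 + l)²
g = -26150
(5543 + x(-191, -63))/(g + 16152) = (5543 + (8 - 191)²)/(-26150 + 16152) = (5543 + (-183)²)/(-9998) = (5543 + 33489)*(-1/9998) = 39032*(-1/9998) = -19516/4999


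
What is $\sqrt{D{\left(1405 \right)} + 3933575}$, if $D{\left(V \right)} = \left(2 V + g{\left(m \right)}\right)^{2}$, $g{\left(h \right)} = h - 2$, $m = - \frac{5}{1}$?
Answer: $4 \sqrt{736899} \approx 3433.7$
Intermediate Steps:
$m = -5$ ($m = \left(-5\right) 1 = -5$)
$g{\left(h \right)} = -2 + h$ ($g{\left(h \right)} = h - 2 = -2 + h$)
$D{\left(V \right)} = \left(-7 + 2 V\right)^{2}$ ($D{\left(V \right)} = \left(2 V - 7\right)^{2} = \left(-7 + 2 V\right)^{2}$)
$\sqrt{D{\left(1405 \right)} + 3933575} = \sqrt{\left(-7 + 2 \cdot 1405\right)^{2} + 3933575} = \sqrt{\left(-7 + 2810\right)^{2} + 3933575} = \sqrt{2803^{2} + 3933575} = \sqrt{7856809 + 3933575} = \sqrt{11790384} = 4 \sqrt{736899}$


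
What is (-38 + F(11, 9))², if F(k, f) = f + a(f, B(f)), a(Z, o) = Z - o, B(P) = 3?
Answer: 529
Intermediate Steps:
F(k, f) = -3 + 2*f (F(k, f) = f + (f - 1*3) = f + (f - 3) = f + (-3 + f) = -3 + 2*f)
(-38 + F(11, 9))² = (-38 + (-3 + 2*9))² = (-38 + (-3 + 18))² = (-38 + 15)² = (-23)² = 529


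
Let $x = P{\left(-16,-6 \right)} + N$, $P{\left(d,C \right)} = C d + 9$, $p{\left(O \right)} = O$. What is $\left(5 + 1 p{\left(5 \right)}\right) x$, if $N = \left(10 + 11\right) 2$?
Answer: $1470$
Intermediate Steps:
$N = 42$ ($N = 21 \cdot 2 = 42$)
$P{\left(d,C \right)} = 9 + C d$
$x = 147$ ($x = \left(9 - -96\right) + 42 = \left(9 + 96\right) + 42 = 105 + 42 = 147$)
$\left(5 + 1 p{\left(5 \right)}\right) x = \left(5 + 1 \cdot 5\right) 147 = \left(5 + 5\right) 147 = 10 \cdot 147 = 1470$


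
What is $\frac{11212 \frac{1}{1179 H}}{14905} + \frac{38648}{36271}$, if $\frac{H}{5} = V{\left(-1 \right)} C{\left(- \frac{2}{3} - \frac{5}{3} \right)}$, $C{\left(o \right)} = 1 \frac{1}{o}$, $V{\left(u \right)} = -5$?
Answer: $\frac{50939930000164}{47804257623375} \approx 1.0656$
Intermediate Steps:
$C{\left(o \right)} = \frac{1}{o}$
$H = \frac{75}{7}$ ($H = 5 \left(- \frac{5}{- \frac{2}{3} - \frac{5}{3}}\right) = 5 \left(- \frac{5}{- \frac{7}{3}}\right) = 5 \left(\left(-5\right) \left(- \frac{3}{7}\right)\right) = 5 \cdot \frac{15}{7} = \frac{75}{7} \approx 10.714$)
$\frac{11212 \frac{1}{1179 H}}{14905} + \frac{38648}{36271} = \frac{11212 \frac{1}{1179 \cdot \frac{75}{7}}}{14905} + \frac{38648}{36271} = \frac{11212}{\frac{88425}{7}} \cdot \frac{1}{14905} + 38648 \cdot \frac{1}{36271} = 11212 \cdot \frac{7}{88425} \cdot \frac{1}{14905} + \frac{38648}{36271} = \frac{78484}{88425} \cdot \frac{1}{14905} + \frac{38648}{36271} = \frac{78484}{1317974625} + \frac{38648}{36271} = \frac{50939930000164}{47804257623375}$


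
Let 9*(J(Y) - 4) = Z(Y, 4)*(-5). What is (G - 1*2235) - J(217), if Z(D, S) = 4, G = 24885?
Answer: 203834/9 ≈ 22648.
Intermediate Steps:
J(Y) = 16/9 (J(Y) = 4 + (4*(-5))/9 = 4 + (1/9)*(-20) = 4 - 20/9 = 16/9)
(G - 1*2235) - J(217) = (24885 - 1*2235) - 1*16/9 = (24885 - 2235) - 16/9 = 22650 - 16/9 = 203834/9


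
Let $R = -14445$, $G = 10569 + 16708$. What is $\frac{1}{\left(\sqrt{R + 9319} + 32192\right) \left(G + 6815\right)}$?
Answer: $\frac{4024}{4416320252385} - \frac{i \sqrt{5126}}{35330562019080} \approx 9.1117 \cdot 10^{-10} - 2.0265 \cdot 10^{-12} i$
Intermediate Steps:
$G = 27277$
$\frac{1}{\left(\sqrt{R + 9319} + 32192\right) \left(G + 6815\right)} = \frac{1}{\left(\sqrt{-14445 + 9319} + 32192\right) \left(27277 + 6815\right)} = \frac{1}{\left(\sqrt{-5126} + 32192\right) 34092} = \frac{1}{\left(i \sqrt{5126} + 32192\right) 34092} = \frac{1}{\left(32192 + i \sqrt{5126}\right) 34092} = \frac{1}{1097489664 + 34092 i \sqrt{5126}}$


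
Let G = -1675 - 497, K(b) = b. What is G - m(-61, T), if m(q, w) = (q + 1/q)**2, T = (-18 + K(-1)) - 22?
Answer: -21935296/3721 ≈ -5895.0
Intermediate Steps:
T = -41 (T = (-18 - 1) - 22 = -19 - 22 = -41)
G = -2172
G - m(-61, T) = -2172 - (1 + (-61)**2)**2/(-61)**2 = -2172 - (1 + 3721)**2/3721 = -2172 - 3722**2/3721 = -2172 - 13853284/3721 = -21935296/3721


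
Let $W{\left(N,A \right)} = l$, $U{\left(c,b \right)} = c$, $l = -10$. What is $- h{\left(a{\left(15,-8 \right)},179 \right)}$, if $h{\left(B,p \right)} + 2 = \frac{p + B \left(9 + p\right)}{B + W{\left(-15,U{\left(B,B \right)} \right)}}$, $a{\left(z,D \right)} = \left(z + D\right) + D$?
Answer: $\frac{13}{11} \approx 1.1818$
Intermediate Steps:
$a{\left(z,D \right)} = z + 2 D$ ($a{\left(z,D \right)} = \left(D + z\right) + D = z + 2 D$)
$W{\left(N,A \right)} = -10$
$h{\left(B,p \right)} = -2 + \frac{p + B \left(9 + p\right)}{-10 + B}$ ($h{\left(B,p \right)} = -2 + \frac{p + B \left(9 + p\right)}{B - 10} = -2 + \frac{p + B \left(9 + p\right)}{-10 + B}$)
$- h{\left(a{\left(15,-8 \right)},179 \right)} = - \frac{20 + 179 + 7 \left(15 + 2 \left(-8\right)\right) + \left(15 + 2 \left(-8\right)\right) 179}{-10 + \left(15 + 2 \left(-8\right)\right)} = - \frac{20 + 179 + 7 \left(15 - 16\right) + \left(15 - 16\right) 179}{-10 + \left(15 - 16\right)} = - \frac{20 + 179 + 7 \left(-1\right) - 179}{-10 - 1} = - \frac{20 + 179 - 7 - 179}{-11} = - \frac{\left(-1\right) 13}{11} = \left(-1\right) \left(- \frac{13}{11}\right) = \frac{13}{11}$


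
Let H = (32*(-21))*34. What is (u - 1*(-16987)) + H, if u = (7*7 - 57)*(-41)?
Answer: -5533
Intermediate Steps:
u = 328 (u = (49 - 57)*(-41) = -8*(-41) = 328)
H = -22848 (H = -672*34 = -22848)
(u - 1*(-16987)) + H = (328 - 1*(-16987)) - 22848 = (328 + 16987) - 22848 = 17315 - 22848 = -5533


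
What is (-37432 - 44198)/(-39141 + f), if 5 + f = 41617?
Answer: -81630/2471 ≈ -33.035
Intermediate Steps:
f = 41612 (f = -5 + 41617 = 41612)
(-37432 - 44198)/(-39141 + f) = (-37432 - 44198)/(-39141 + 41612) = -81630/2471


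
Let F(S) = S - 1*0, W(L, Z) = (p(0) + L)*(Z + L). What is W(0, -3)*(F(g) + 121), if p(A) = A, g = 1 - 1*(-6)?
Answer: 0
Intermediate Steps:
g = 7 (g = 1 + 6 = 7)
W(L, Z) = L*(L + Z) (W(L, Z) = (0 + L)*(Z + L) = L*(L + Z))
F(S) = S (F(S) = S + 0 = S)
W(0, -3)*(F(g) + 121) = (0*(0 - 3))*(7 + 121) = (0*(-3))*128 = 0*128 = 0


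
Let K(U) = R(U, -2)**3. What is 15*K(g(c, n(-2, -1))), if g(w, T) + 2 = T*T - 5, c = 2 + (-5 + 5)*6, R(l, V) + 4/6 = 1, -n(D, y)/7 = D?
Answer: 5/9 ≈ 0.55556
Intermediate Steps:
n(D, y) = -7*D
R(l, V) = 1/3 (R(l, V) = -2/3 + 1 = 1/3)
c = 2 (c = 2 + 0*6 = 2 + 0 = 2)
g(w, T) = -7 + T**2 (g(w, T) = -2 + (T*T - 5) = -2 + (T**2 - 5) = -2 + (-5 + T**2) = -7 + T**2)
K(U) = 1/27 (K(U) = (1/3)**3 = 1/27)
15*K(g(c, n(-2, -1))) = 15*(1/27) = 5/9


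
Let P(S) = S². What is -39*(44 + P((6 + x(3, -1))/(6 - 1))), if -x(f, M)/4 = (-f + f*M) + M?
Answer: -87984/25 ≈ -3519.4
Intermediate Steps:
x(f, M) = -4*M + 4*f - 4*M*f (x(f, M) = -4*((-f + f*M) + M) = -4*((-f + M*f) + M) = -4*(M - f + M*f) = -4*M + 4*f - 4*M*f)
-39*(44 + P((6 + x(3, -1))/(6 - 1))) = -39*(44 + ((6 + (-4*(-1) + 4*3 - 4*(-1)*3))/(6 - 1))²) = -39*(44 + ((6 + (4 + 12 + 12))/5)²) = -39*(44 + ((6 + 28)*(⅕))²) = -39*(44 + (34*(⅕))²) = -39*(44 + (34/5)²) = -39*(44 + 1156/25) = -39*2256/25 = -87984/25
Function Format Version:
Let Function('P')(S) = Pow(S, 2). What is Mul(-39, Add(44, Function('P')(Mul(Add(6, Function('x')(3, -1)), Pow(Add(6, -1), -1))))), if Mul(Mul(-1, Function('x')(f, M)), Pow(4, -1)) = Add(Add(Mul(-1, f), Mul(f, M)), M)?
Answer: Rational(-87984, 25) ≈ -3519.4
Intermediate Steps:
Function('x')(f, M) = Add(Mul(-4, M), Mul(4, f), Mul(-4, M, f)) (Function('x')(f, M) = Mul(-4, Add(Add(Mul(-1, f), Mul(f, M)), M)) = Mul(-4, Add(Add(Mul(-1, f), Mul(M, f)), M)) = Mul(-4, Add(M, Mul(-1, f), Mul(M, f))) = Add(Mul(-4, M), Mul(4, f), Mul(-4, M, f)))
Mul(-39, Add(44, Function('P')(Mul(Add(6, Function('x')(3, -1)), Pow(Add(6, -1), -1))))) = Mul(-39, Add(44, Pow(Mul(Add(6, Add(Mul(-4, -1), Mul(4, 3), Mul(-4, -1, 3))), Pow(Add(6, -1), -1)), 2))) = Mul(-39, Add(44, Pow(Mul(Add(6, Add(4, 12, 12)), Pow(5, -1)), 2))) = Mul(-39, Add(44, Pow(Mul(Add(6, 28), Rational(1, 5)), 2))) = Mul(-39, Add(44, Pow(Mul(34, Rational(1, 5)), 2))) = Mul(-39, Add(44, Pow(Rational(34, 5), 2))) = Mul(-39, Add(44, Rational(1156, 25))) = Mul(-39, Rational(2256, 25)) = Rational(-87984, 25)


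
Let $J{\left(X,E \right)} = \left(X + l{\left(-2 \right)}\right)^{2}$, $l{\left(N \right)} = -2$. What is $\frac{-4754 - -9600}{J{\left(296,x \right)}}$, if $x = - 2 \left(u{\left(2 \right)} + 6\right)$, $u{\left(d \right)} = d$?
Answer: $\frac{2423}{43218} \approx 0.056065$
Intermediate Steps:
$x = -16$ ($x = - 2 \left(2 + 6\right) = \left(-2\right) 8 = -16$)
$J{\left(X,E \right)} = \left(-2 + X\right)^{2}$ ($J{\left(X,E \right)} = \left(X - 2\right)^{2} = \left(-2 + X\right)^{2}$)
$\frac{-4754 - -9600}{J{\left(296,x \right)}} = \frac{-4754 - -9600}{\left(-2 + 296\right)^{2}} = \frac{-4754 + 9600}{294^{2}} = \frac{4846}{86436} = 4846 \cdot \frac{1}{86436} = \frac{2423}{43218}$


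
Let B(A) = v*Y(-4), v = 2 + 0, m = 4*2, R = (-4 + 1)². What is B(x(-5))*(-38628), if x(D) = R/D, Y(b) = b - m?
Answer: 927072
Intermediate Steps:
R = 9 (R = (-3)² = 9)
m = 8
v = 2
Y(b) = -8 + b (Y(b) = b - 1*8 = b - 8 = -8 + b)
x(D) = 9/D
B(A) = -24 (B(A) = 2*(-8 - 4) = 2*(-12) = -24)
B(x(-5))*(-38628) = -24*(-38628) = 927072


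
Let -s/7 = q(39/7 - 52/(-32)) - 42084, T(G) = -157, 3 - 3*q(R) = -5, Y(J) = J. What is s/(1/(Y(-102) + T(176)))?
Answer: -228880372/3 ≈ -7.6294e+7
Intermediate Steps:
q(R) = 8/3 (q(R) = 1 - 1/3*(-5) = 1 + 5/3 = 8/3)
s = 883708/3 (s = -7*(8/3 - 42084) = -7*(-126244/3) = 883708/3 ≈ 2.9457e+5)
s/(1/(Y(-102) + T(176))) = 883708/(3*(1/(-102 - 157))) = 883708/(3*(1/(-259))) = 883708/(3*(-1/259)) = (883708/3)*(-259) = -228880372/3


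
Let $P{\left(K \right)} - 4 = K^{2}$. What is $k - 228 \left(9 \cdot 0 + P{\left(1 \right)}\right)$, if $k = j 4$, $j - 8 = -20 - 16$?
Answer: $-1252$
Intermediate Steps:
$j = -28$ ($j = 8 - 36 = -28$)
$P{\left(K \right)} = 4 + K^{2}$
$k = -112$ ($k = \left(-28\right) 4 = -112$)
$k - 228 \left(9 \cdot 0 + P{\left(1 \right)}\right) = -112 - 228 \left(9 \cdot 0 + \left(4 + 1^{2}\right)\right) = -112 - 228 \left(0 + \left(4 + 1\right)\right) = -112 - 228 \left(0 + 5\right) = -112 - 1140 = -1252$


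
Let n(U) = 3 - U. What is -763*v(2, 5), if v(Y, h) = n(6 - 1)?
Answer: 1526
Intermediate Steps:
v(Y, h) = -2 (v(Y, h) = 3 - (6 - 1) = 3 - 1*5 = 3 - 5 = -2)
-763*v(2, 5) = -763*(-2) = 1526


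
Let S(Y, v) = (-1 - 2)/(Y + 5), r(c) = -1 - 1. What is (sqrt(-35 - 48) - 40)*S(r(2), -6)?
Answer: 40 - I*sqrt(83) ≈ 40.0 - 9.1104*I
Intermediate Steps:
r(c) = -2
S(Y, v) = -3/(5 + Y)
(sqrt(-35 - 48) - 40)*S(r(2), -6) = (sqrt(-35 - 48) - 40)*(-3/(5 - 2)) = (sqrt(-83) - 40)*(-3/3) = (I*sqrt(83) - 40)*(-3*1/3) = (-40 + I*sqrt(83))*(-1) = 40 - I*sqrt(83)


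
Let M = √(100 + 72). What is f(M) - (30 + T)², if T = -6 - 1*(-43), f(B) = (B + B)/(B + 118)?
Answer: -7716634/1719 + 59*√43/1719 ≈ -4488.8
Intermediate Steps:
M = 2*√43 (M = √172 = 2*√43 ≈ 13.115)
f(B) = 2*B/(118 + B) (f(B) = (2*B)/(118 + B) = 2*B/(118 + B))
T = 37 (T = -6 + 43 = 37)
f(M) - (30 + T)² = 2*(2*√43)/(118 + 2*√43) - (30 + 37)² = 4*√43/(118 + 2*√43) - 1*67² = 4*√43/(118 + 2*√43) - 1*4489 = 4*√43/(118 + 2*√43) - 4489 = -4489 + 4*√43/(118 + 2*√43)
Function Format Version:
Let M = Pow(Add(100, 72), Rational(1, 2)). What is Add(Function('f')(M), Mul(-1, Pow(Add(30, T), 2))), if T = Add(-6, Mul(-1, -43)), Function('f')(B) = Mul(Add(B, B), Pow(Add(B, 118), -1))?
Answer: Add(Rational(-7716634, 1719), Mul(Rational(59, 1719), Pow(43, Rational(1, 2)))) ≈ -4488.8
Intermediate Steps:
M = Mul(2, Pow(43, Rational(1, 2))) (M = Pow(172, Rational(1, 2)) = Mul(2, Pow(43, Rational(1, 2))) ≈ 13.115)
Function('f')(B) = Mul(2, B, Pow(Add(118, B), -1)) (Function('f')(B) = Mul(Mul(2, B), Pow(Add(118, B), -1)) = Mul(2, B, Pow(Add(118, B), -1)))
T = 37 (T = Add(-6, 43) = 37)
Add(Function('f')(M), Mul(-1, Pow(Add(30, T), 2))) = Add(Mul(2, Mul(2, Pow(43, Rational(1, 2))), Pow(Add(118, Mul(2, Pow(43, Rational(1, 2)))), -1)), Mul(-1, Pow(Add(30, 37), 2))) = Add(Mul(4, Pow(43, Rational(1, 2)), Pow(Add(118, Mul(2, Pow(43, Rational(1, 2)))), -1)), Mul(-1, Pow(67, 2))) = Add(Mul(4, Pow(43, Rational(1, 2)), Pow(Add(118, Mul(2, Pow(43, Rational(1, 2)))), -1)), Mul(-1, 4489)) = Add(Mul(4, Pow(43, Rational(1, 2)), Pow(Add(118, Mul(2, Pow(43, Rational(1, 2)))), -1)), -4489) = Add(-4489, Mul(4, Pow(43, Rational(1, 2)), Pow(Add(118, Mul(2, Pow(43, Rational(1, 2)))), -1)))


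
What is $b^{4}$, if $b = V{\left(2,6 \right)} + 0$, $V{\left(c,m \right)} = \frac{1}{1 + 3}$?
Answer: $\frac{1}{256} \approx 0.0039063$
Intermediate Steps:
$V{\left(c,m \right)} = \frac{1}{4}$
$b = \frac{1}{4}$ ($b = \frac{1}{4} + 0 = \frac{1}{4} \approx 0.25$)
$b^{4} = \left(\frac{1}{4}\right)^{4} = \frac{1}{256}$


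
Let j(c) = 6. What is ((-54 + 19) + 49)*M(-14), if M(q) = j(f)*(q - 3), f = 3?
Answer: -1428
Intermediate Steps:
M(q) = -18 + 6*q (M(q) = 6*(q - 3) = 6*(-3 + q) = -18 + 6*q)
((-54 + 19) + 49)*M(-14) = ((-54 + 19) + 49)*(-18 + 6*(-14)) = (-35 + 49)*(-18 - 84) = 14*(-102) = -1428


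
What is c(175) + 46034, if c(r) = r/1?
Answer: 46209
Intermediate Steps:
c(r) = r (c(r) = r*1 = r)
c(175) + 46034 = 175 + 46034 = 46209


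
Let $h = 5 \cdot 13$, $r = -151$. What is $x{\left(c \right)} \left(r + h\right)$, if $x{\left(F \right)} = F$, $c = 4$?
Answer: $-344$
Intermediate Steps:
$h = 65$
$x{\left(c \right)} \left(r + h\right) = 4 \left(-151 + 65\right) = 4 \left(-86\right) = -344$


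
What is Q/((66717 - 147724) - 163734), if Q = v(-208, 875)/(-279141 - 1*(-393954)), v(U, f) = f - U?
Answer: -361/9366482811 ≈ -3.8542e-8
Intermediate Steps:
Q = 361/38271 (Q = (875 - 1*(-208))/(-279141 - 1*(-393954)) = (875 + 208)/(-279141 + 393954) = 1083/114813 = 1083*(1/114813) = 361/38271 ≈ 0.0094327)
Q/((66717 - 147724) - 163734) = 361/(38271*((66717 - 147724) - 163734)) = 361/(38271*(-81007 - 163734)) = (361/38271)/(-244741) = (361/38271)*(-1/244741) = -361/9366482811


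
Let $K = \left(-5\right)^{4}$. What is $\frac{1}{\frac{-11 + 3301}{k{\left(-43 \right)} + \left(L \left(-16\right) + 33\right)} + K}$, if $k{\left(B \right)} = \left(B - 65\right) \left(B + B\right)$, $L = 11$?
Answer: $\frac{1829}{1143783} \approx 0.0015991$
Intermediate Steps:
$k{\left(B \right)} = 2 B \left(-65 + B\right)$ ($k{\left(B \right)} = \left(-65 + B\right) 2 B = 2 B \left(-65 + B\right)$)
$K = 625$
$\frac{1}{\frac{-11 + 3301}{k{\left(-43 \right)} + \left(L \left(-16\right) + 33\right)} + K} = \frac{1}{\frac{-11 + 3301}{2 \left(-43\right) \left(-65 - 43\right) + \left(11 \left(-16\right) + 33\right)} + 625} = \frac{1}{\frac{3290}{2 \left(-43\right) \left(-108\right) + \left(-176 + 33\right)} + 625} = \frac{1}{\frac{3290}{9288 - 143} + 625} = \frac{1}{\frac{3290}{9145} + 625} = \frac{1}{3290 \cdot \frac{1}{9145} + 625} = \frac{1}{\frac{658}{1829} + 625} = \frac{1}{\frac{1143783}{1829}} = \frac{1829}{1143783}$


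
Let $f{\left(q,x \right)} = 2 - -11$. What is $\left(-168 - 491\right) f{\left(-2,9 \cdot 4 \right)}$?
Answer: $-8567$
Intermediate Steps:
$f{\left(q,x \right)} = 13$ ($f{\left(q,x \right)} = 2 + 11 = 13$)
$\left(-168 - 491\right) f{\left(-2,9 \cdot 4 \right)} = \left(-168 - 491\right) 13 = \left(-659\right) 13 = -8567$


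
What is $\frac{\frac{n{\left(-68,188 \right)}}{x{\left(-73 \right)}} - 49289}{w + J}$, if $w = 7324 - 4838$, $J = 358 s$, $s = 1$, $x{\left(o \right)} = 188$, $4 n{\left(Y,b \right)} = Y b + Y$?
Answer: $- \frac{9269545}{534672} \approx -17.337$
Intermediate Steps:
$n{\left(Y,b \right)} = \frac{Y}{4} + \frac{Y b}{4}$ ($n{\left(Y,b \right)} = \frac{Y b + Y}{4} = \frac{Y + Y b}{4} = \frac{Y}{4} + \frac{Y b}{4}$)
$J = 358$ ($J = 358 \cdot 1 = 358$)
$w = 2486$ ($w = 7324 - 4838 = 2486$)
$\frac{\frac{n{\left(-68,188 \right)}}{x{\left(-73 \right)}} - 49289}{w + J} = \frac{\frac{\frac{1}{4} \left(-68\right) \left(1 + 188\right)}{188} - 49289}{2486 + 358} = \frac{\frac{1}{4} \left(-68\right) 189 \cdot \frac{1}{188} - 49289}{2844} = \left(\left(-3213\right) \frac{1}{188} - 49289\right) \frac{1}{2844} = \left(- \frac{3213}{188} - 49289\right) \frac{1}{2844} = \left(- \frac{9269545}{188}\right) \frac{1}{2844} = - \frac{9269545}{534672}$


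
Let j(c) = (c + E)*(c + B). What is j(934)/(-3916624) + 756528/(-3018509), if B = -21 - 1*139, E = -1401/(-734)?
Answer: -1889911848092955/4338807879257072 ≈ -0.43558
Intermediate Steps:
E = 1401/734 (E = -1401*(-1/734) = 1401/734 ≈ 1.9087)
B = -160 (B = -21 - 139 = -160)
j(c) = (-160 + c)*(1401/734 + c) (j(c) = (c + 1401/734)*(c - 160) = (1401/734 + c)*(-160 + c) = (-160 + c)*(1401/734 + c))
j(934)/(-3916624) + 756528/(-3018509) = (-112080/367 + 934² - 116039/734*934)/(-3916624) + 756528/(-3018509) = (-112080/367 + 872356 - 54190213/367)*(-1/3916624) + 756528*(-1/3018509) = (265852359/367)*(-1/3916624) - 756528/3018509 = -265852359/1437401008 - 756528/3018509 = -1889911848092955/4338807879257072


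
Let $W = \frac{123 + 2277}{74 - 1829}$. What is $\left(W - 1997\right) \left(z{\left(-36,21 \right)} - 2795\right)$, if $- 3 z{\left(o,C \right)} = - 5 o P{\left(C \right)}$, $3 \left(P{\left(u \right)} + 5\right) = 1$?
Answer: $\frac{588029635}{117} \approx 5.0259 \cdot 10^{6}$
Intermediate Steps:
$W = - \frac{160}{117}$ ($W = \frac{2400}{-1755} = 2400 \left(- \frac{1}{1755}\right) = - \frac{160}{117} \approx -1.3675$)
$P{\left(u \right)} = - \frac{14}{3}$ ($P{\left(u \right)} = -5 + \frac{1}{3} \cdot 1 = -5 + \frac{1}{3} = - \frac{14}{3}$)
$z{\left(o,C \right)} = - \frac{70 o}{9}$ ($z{\left(o,C \right)} = - \frac{\left(-5\right) o \left(- \frac{14}{3}\right)}{3} = - \frac{\left(-5\right) \left(- \frac{14 o}{3}\right)}{3} = - \frac{\frac{70}{3} o}{3} = - \frac{70 o}{9}$)
$\left(W - 1997\right) \left(z{\left(-36,21 \right)} - 2795\right) = \left(- \frac{160}{117} - 1997\right) \left(\left(- \frac{70}{9}\right) \left(-36\right) - 2795\right) = - \frac{233809 \left(280 - 2795\right)}{117} = \left(- \frac{233809}{117}\right) \left(-2515\right) = \frac{588029635}{117}$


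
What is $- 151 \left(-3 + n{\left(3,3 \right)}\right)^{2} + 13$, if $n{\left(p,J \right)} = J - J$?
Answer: $-1346$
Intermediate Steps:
$n{\left(p,J \right)} = 0$
$- 151 \left(-3 + n{\left(3,3 \right)}\right)^{2} + 13 = - 151 \left(-3 + 0\right)^{2} + 13 = - 151 \left(-3\right)^{2} + 13 = \left(-151\right) 9 + 13 = -1359 + 13 = -1346$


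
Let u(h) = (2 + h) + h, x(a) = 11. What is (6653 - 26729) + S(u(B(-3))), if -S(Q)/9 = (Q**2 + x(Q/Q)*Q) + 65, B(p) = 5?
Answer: -23145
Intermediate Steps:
u(h) = 2 + 2*h
S(Q) = -585 - 99*Q - 9*Q**2 (S(Q) = -9*((Q**2 + 11*Q) + 65) = -9*(65 + Q**2 + 11*Q) = -585 - 99*Q - 9*Q**2)
(6653 - 26729) + S(u(B(-3))) = (6653 - 26729) + (-585 - 99*(2 + 2*5) - 9*(2 + 2*5)**2) = -20076 + (-585 - 99*(2 + 10) - 9*(2 + 10)**2) = -20076 + (-585 - 99*12 - 9*12**2) = -20076 + (-585 - 1188 - 9*144) = -20076 + (-585 - 1188 - 1296) = -20076 - 3069 = -23145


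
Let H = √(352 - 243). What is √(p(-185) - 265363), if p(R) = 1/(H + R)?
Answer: √(-49092156 + 265363*√109)/√(185 - √109) ≈ 515.13*I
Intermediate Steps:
H = √109 ≈ 10.440
p(R) = 1/(R + √109) (p(R) = 1/(√109 + R) = 1/(R + √109))
√(p(-185) - 265363) = √(1/(-185 + √109) - 265363) = √(-265363 + 1/(-185 + √109))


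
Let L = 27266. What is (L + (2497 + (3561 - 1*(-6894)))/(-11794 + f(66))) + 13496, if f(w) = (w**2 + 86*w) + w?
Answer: 8639925/212 ≈ 40754.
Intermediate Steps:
f(w) = w**2 + 87*w
(L + (2497 + (3561 - 1*(-6894)))/(-11794 + f(66))) + 13496 = (27266 + (2497 + (3561 - 1*(-6894)))/(-11794 + 66*(87 + 66))) + 13496 = (27266 + (2497 + (3561 + 6894))/(-11794 + 66*153)) + 13496 = (27266 + (2497 + 10455)/(-11794 + 10098)) + 13496 = (27266 + 12952/(-1696)) + 13496 = (27266 + 12952*(-1/1696)) + 13496 = (27266 - 1619/212) + 13496 = 5778773/212 + 13496 = 8639925/212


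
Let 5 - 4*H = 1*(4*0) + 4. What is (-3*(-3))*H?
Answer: 9/4 ≈ 2.2500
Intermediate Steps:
H = ¼ (H = 5/4 - (1*(4*0) + 4)/4 = 5/4 - (1*0 + 4)/4 = 5/4 - (0 + 4)/4 = 5/4 - ¼*4 = 5/4 - 1 = ¼ ≈ 0.25000)
(-3*(-3))*H = -3*(-3)*(¼) = 9*(¼) = 9/4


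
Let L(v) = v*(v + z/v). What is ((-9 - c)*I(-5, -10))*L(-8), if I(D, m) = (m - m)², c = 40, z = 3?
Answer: 0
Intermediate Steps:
I(D, m) = 0 (I(D, m) = 0² = 0)
L(v) = v*(v + 3/v)
((-9 - c)*I(-5, -10))*L(-8) = ((-9 - 1*40)*0)*(3 + (-8)²) = ((-9 - 40)*0)*(3 + 64) = -49*0*67 = 0*67 = 0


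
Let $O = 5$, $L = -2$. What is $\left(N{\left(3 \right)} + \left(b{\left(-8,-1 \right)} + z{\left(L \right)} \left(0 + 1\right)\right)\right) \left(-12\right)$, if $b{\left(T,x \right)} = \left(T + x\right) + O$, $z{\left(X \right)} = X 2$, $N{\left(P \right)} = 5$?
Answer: $36$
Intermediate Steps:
$z{\left(X \right)} = 2 X$
$b{\left(T,x \right)} = 5 + T + x$ ($b{\left(T,x \right)} = \left(T + x\right) + 5 = 5 + T + x$)
$\left(N{\left(3 \right)} + \left(b{\left(-8,-1 \right)} + z{\left(L \right)} \left(0 + 1\right)\right)\right) \left(-12\right) = \left(5 + \left(\left(5 - 8 - 1\right) + 2 \left(-2\right) \left(0 + 1\right)\right)\right) \left(-12\right) = \left(5 - 8\right) \left(-12\right) = \left(-3\right) \left(-12\right) = 36$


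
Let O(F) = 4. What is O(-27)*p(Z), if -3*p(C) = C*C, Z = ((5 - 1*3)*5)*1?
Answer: -400/3 ≈ -133.33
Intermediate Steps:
Z = 10 (Z = ((5 - 3)*5)*1 = (2*5)*1 = 10*1 = 10)
p(C) = -C**2/3 (p(C) = -C*C/3 = -C**2/3)
O(-27)*p(Z) = 4*(-1/3*10**2) = 4*(-1/3*100) = 4*(-100/3) = -400/3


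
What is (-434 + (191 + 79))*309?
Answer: -50676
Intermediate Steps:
(-434 + (191 + 79))*309 = (-434 + 270)*309 = -164*309 = -50676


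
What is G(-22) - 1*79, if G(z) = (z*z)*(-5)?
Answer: -2499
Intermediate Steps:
G(z) = -5*z² (G(z) = z²*(-5) = -5*z²)
G(-22) - 1*79 = -5*(-22)² - 1*79 = -5*484 - 79 = -2420 - 79 = -2499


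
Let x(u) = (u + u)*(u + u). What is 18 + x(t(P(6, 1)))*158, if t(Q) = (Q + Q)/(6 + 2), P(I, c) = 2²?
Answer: 650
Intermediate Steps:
P(I, c) = 4
t(Q) = Q/4 (t(Q) = (2*Q)/8 = (2*Q)*(⅛) = Q/4)
x(u) = 4*u² (x(u) = (2*u)*(2*u) = 4*u²)
18 + x(t(P(6, 1)))*158 = 18 + (4*((¼)*4)²)*158 = 18 + (4*1²)*158 = 18 + (4*1)*158 = 18 + 4*158 = 18 + 632 = 650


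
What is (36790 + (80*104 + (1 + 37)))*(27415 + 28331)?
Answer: 2516820408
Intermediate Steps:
(36790 + (80*104 + (1 + 37)))*(27415 + 28331) = (36790 + (8320 + 38))*55746 = (36790 + 8358)*55746 = 45148*55746 = 2516820408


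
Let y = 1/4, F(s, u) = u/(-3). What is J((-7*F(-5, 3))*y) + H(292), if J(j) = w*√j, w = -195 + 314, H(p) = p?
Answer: 292 + 119*√7/2 ≈ 449.42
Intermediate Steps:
F(s, u) = -u/3 (F(s, u) = u*(-⅓) = -u/3)
w = 119
y = ¼ (y = 1*(¼) = ¼ ≈ 0.25000)
J(j) = 119*√j
J((-7*F(-5, 3))*y) + H(292) = 119*√(-(-7)*3/3*(¼)) + 292 = 119*√(-7*(-1)*(¼)) + 292 = 119*√(7*(¼)) + 292 = 119*√(7/4) + 292 = 119*(√7/2) + 292 = 119*√7/2 + 292 = 292 + 119*√7/2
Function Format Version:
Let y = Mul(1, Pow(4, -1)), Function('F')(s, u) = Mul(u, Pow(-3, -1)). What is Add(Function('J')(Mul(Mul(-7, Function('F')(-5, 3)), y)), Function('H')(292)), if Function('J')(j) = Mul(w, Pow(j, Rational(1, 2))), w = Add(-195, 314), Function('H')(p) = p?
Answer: Add(292, Mul(Rational(119, 2), Pow(7, Rational(1, 2)))) ≈ 449.42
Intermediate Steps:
Function('F')(s, u) = Mul(Rational(-1, 3), u) (Function('F')(s, u) = Mul(u, Rational(-1, 3)) = Mul(Rational(-1, 3), u))
w = 119
y = Rational(1, 4) (y = Mul(1, Rational(1, 4)) = Rational(1, 4) ≈ 0.25000)
Function('J')(j) = Mul(119, Pow(j, Rational(1, 2)))
Add(Function('J')(Mul(Mul(-7, Function('F')(-5, 3)), y)), Function('H')(292)) = Add(Mul(119, Pow(Mul(Mul(-7, Mul(Rational(-1, 3), 3)), Rational(1, 4)), Rational(1, 2))), 292) = Add(Mul(119, Pow(Mul(Mul(-7, -1), Rational(1, 4)), Rational(1, 2))), 292) = Add(Mul(119, Pow(Mul(7, Rational(1, 4)), Rational(1, 2))), 292) = Add(Mul(119, Pow(Rational(7, 4), Rational(1, 2))), 292) = Add(Mul(119, Mul(Rational(1, 2), Pow(7, Rational(1, 2)))), 292) = Add(Mul(Rational(119, 2), Pow(7, Rational(1, 2))), 292) = Add(292, Mul(Rational(119, 2), Pow(7, Rational(1, 2))))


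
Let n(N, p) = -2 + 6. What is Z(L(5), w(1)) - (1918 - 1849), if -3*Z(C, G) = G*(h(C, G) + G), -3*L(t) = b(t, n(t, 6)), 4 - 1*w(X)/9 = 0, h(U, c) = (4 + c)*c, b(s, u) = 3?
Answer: -17781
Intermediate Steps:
n(N, p) = 4
h(U, c) = c*(4 + c)
w(X) = 36 (w(X) = 36 - 9*0 = 36 + 0 = 36)
L(t) = -1 (L(t) = -⅓*3 = -1)
Z(C, G) = -G*(G + G*(4 + G))/3 (Z(C, G) = -G*(G*(4 + G) + G)/3 = -G*(G + G*(4 + G))/3)
Z(L(5), w(1)) - (1918 - 1849) = -⅓*36²*(5 + 36) - (1918 - 1849) = -⅓*1296*41 - 1*69 = -17712 - 69 = -17781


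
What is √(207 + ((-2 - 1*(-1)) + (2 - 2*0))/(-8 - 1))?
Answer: 7*√38/3 ≈ 14.384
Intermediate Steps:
√(207 + ((-2 - 1*(-1)) + (2 - 2*0))/(-8 - 1)) = √(207 + ((-2 + 1) + (2 + 0))/(-9)) = √(207 + (-1 + 2)*(-⅑)) = √(207 + 1*(-⅑)) = √(207 - ⅑) = √(1862/9) = 7*√38/3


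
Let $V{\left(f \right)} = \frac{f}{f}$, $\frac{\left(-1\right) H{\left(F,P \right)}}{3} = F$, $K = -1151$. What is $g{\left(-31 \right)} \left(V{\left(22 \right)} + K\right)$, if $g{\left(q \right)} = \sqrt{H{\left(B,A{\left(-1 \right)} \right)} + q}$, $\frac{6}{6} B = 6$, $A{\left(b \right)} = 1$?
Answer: $- 8050 i \approx - 8050.0 i$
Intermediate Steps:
$B = 6$
$H{\left(F,P \right)} = - 3 F$
$V{\left(f \right)} = 1$
$g{\left(q \right)} = \sqrt{-18 + q}$ ($g{\left(q \right)} = \sqrt{\left(-3\right) 6 + q} = \sqrt{-18 + q}$)
$g{\left(-31 \right)} \left(V{\left(22 \right)} + K\right) = \sqrt{-18 - 31} \left(1 - 1151\right) = \sqrt{-49} \left(-1150\right) = 7 i \left(-1150\right) = - 8050 i$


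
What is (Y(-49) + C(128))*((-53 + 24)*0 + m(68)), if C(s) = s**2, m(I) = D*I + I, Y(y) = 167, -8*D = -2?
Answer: 1406835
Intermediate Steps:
D = 1/4 (D = -1/8*(-2) = 1/4 ≈ 0.25000)
m(I) = 5*I/4 (m(I) = I/4 + I = 5*I/4)
(Y(-49) + C(128))*((-53 + 24)*0 + m(68)) = (167 + 128**2)*((-53 + 24)*0 + (5/4)*68) = (167 + 16384)*(-29*0 + 85) = 16551*(0 + 85) = 16551*85 = 1406835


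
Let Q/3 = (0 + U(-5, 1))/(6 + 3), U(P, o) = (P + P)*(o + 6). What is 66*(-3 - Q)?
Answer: 1342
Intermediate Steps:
U(P, o) = 2*P*(6 + o) (U(P, o) = (2*P)*(6 + o) = 2*P*(6 + o))
Q = -70/3 (Q = 3*((0 + 2*(-5)*(6 + 1))/(6 + 3)) = 3*((0 + 2*(-5)*7)/9) = 3*((0 - 70)*(1/9)) = 3*(-70*1/9) = 3*(-70/9) = -70/3 ≈ -23.333)
66*(-3 - Q) = 66*(-3 - 1*(-70/3)) = 66*(-3 + 70/3) = 66*(61/3) = 1342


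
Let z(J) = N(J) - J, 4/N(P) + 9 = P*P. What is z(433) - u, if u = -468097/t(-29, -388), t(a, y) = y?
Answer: -14907026741/9092780 ≈ -1639.4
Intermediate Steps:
N(P) = 4/(-9 + P**2) (N(P) = 4/(-9 + P*P) = 4/(-9 + P**2))
z(J) = -J + 4/(-9 + J**2) (z(J) = 4/(-9 + J**2) - J = -J + 4/(-9 + J**2))
u = 468097/388 (u = -468097/(-388) = -468097*(-1/388) = 468097/388 ≈ 1206.4)
z(433) - u = (-1*433 + 4/(-9 + 433**2)) - 1*468097/388 = (-433 + 4/(-9 + 187489)) - 468097/388 = (-433 + 4/187480) - 468097/388 = (-433 + 4*(1/187480)) - 468097/388 = (-433 + 1/46870) - 468097/388 = -20294709/46870 - 468097/388 = -14907026741/9092780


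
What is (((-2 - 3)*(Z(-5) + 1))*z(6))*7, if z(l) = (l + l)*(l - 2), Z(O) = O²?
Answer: -43680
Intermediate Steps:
z(l) = 2*l*(-2 + l) (z(l) = (2*l)*(-2 + l) = 2*l*(-2 + l))
(((-2 - 3)*(Z(-5) + 1))*z(6))*7 = (((-2 - 3)*((-5)² + 1))*(2*6*(-2 + 6)))*7 = ((-5*(25 + 1))*(2*6*4))*7 = (-5*26*48)*7 = -130*48*7 = -6240*7 = -43680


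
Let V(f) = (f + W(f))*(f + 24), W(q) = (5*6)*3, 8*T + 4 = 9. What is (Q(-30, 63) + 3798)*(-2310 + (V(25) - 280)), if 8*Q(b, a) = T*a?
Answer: 741113415/64 ≈ 1.1580e+7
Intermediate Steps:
T = 5/8 (T = -1/2 + (1/8)*9 = -1/2 + 9/8 = 5/8 ≈ 0.62500)
W(q) = 90 (W(q) = 30*3 = 90)
Q(b, a) = 5*a/64 (Q(b, a) = (5*a/8)/8 = 5*a/64)
V(f) = (24 + f)*(90 + f) (V(f) = (f + 90)*(f + 24) = (90 + f)*(24 + f) = (24 + f)*(90 + f))
(Q(-30, 63) + 3798)*(-2310 + (V(25) - 280)) = ((5/64)*63 + 3798)*(-2310 + ((2160 + 25**2 + 114*25) - 280)) = (315/64 + 3798)*(-2310 + ((2160 + 625 + 2850) - 280)) = 243387*(-2310 + (5635 - 280))/64 = 243387*(-2310 + 5355)/64 = (243387/64)*3045 = 741113415/64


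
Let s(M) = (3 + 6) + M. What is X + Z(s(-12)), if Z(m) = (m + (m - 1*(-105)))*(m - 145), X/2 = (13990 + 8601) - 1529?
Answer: 27472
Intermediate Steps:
X = 42124 (X = 2*((13990 + 8601) - 1529) = 2*(22591 - 1529) = 2*21062 = 42124)
s(M) = 9 + M
Z(m) = (-145 + m)*(105 + 2*m) (Z(m) = (m + (m + 105))*(-145 + m) = (m + (105 + m))*(-145 + m) = (105 + 2*m)*(-145 + m) = (-145 + m)*(105 + 2*m))
X + Z(s(-12)) = 42124 + (-15225 - 185*(9 - 12) + 2*(9 - 12)²) = 42124 + (-15225 - 185*(-3) + 2*(-3)²) = 42124 + (-15225 + 555 + 2*9) = 42124 + (-15225 + 555 + 18) = 42124 - 14652 = 27472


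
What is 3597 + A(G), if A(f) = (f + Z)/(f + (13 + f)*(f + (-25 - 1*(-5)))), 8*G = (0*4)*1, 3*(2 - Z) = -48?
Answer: 467601/130 ≈ 3596.9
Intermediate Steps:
Z = 18 (Z = 2 - 1/3*(-48) = 2 + 16 = 18)
G = 0 (G = ((0*4)*1)/8 = (0*1)/8 = (1/8)*0 = 0)
A(f) = (18 + f)/(f + (-20 + f)*(13 + f)) (A(f) = (f + 18)/(f + (13 + f)*(f + (-25 - 1*(-5)))) = (18 + f)/(f + (13 + f)*(f + (-25 + 5))) = (18 + f)/(f + (13 + f)*(f - 20)) = (18 + f)/(f + (13 + f)*(-20 + f)) = (18 + f)/(f + (-20 + f)*(13 + f)))
3597 + A(G) = 3597 + (18 + 0)/(-260 + 0**2 - 6*0) = 3597 + 18/(-260 + 0 + 0) = 3597 + 18/(-260) = 3597 - 1/260*18 = 3597 - 9/130 = 467601/130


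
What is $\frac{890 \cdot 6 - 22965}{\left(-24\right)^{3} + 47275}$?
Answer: $- \frac{17625}{33451} \approx -0.52689$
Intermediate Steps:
$\frac{890 \cdot 6 - 22965}{\left(-24\right)^{3} + 47275} = \frac{5340 - 22965}{-13824 + 47275} = - \frac{17625}{33451}$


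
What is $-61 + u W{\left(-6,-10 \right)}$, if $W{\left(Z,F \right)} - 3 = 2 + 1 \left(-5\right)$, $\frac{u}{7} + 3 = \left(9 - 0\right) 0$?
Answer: $-61$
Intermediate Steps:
$u = -21$ ($u = -21 + 7 \left(9 - 0\right) 0 = -21 + 7 \left(9 + 0\right) 0 = -21 + 7 \cdot 9 \cdot 0 = -21 + 7 \cdot 0 = -21 + 0 = -21$)
$W{\left(Z,F \right)} = 0$ ($W{\left(Z,F \right)} = 3 + \left(2 + 1 \left(-5\right)\right) = 3 + \left(2 - 5\right) = 3 - 3 = 0$)
$-61 + u W{\left(-6,-10 \right)} = -61 - 0 = -61 + 0 = -61$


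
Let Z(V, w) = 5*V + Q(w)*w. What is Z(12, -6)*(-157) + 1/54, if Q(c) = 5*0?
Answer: -508679/54 ≈ -9420.0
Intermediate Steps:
Q(c) = 0
Z(V, w) = 5*V (Z(V, w) = 5*V + 0*w = 5*V + 0 = 5*V)
Z(12, -6)*(-157) + 1/54 = (5*12)*(-157) + 1/54 = 60*(-157) + 1/54 = -9420 + 1/54 = -508679/54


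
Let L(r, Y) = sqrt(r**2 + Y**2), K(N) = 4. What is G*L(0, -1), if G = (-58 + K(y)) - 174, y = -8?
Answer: -228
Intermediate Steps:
L(r, Y) = sqrt(Y**2 + r**2)
G = -228 (G = (-58 + 4) - 174 = -54 - 174 = -228)
G*L(0, -1) = -228*sqrt((-1)**2 + 0**2) = -228*sqrt(1 + 0) = -228*sqrt(1) = -228*1 = -228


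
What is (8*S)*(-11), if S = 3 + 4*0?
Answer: -264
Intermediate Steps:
S = 3 (S = 3 + 0 = 3)
(8*S)*(-11) = (8*3)*(-11) = 24*(-11) = -264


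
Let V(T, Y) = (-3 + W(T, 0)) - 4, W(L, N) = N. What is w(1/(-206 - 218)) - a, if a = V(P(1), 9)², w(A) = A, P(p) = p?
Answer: -20777/424 ≈ -49.002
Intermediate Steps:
V(T, Y) = -7 (V(T, Y) = (-3 + 0) - 4 = -3 - 4 = -7)
a = 49 (a = (-7)² = 49)
w(1/(-206 - 218)) - a = 1/(-206 - 218) - 1*49 = 1/(-424) - 49 = -1/424 - 49 = -20777/424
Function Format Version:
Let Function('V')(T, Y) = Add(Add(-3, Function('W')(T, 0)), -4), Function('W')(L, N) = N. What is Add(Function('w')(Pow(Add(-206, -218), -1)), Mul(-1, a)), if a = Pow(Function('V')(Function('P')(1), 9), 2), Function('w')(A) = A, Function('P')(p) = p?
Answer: Rational(-20777, 424) ≈ -49.002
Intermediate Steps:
Function('V')(T, Y) = -7 (Function('V')(T, Y) = Add(Add(-3, 0), -4) = Add(-3, -4) = -7)
a = 49 (a = Pow(-7, 2) = 49)
Add(Function('w')(Pow(Add(-206, -218), -1)), Mul(-1, a)) = Add(Pow(Add(-206, -218), -1), Mul(-1, 49)) = Add(Pow(-424, -1), -49) = Add(Rational(-1, 424), -49) = Rational(-20777, 424)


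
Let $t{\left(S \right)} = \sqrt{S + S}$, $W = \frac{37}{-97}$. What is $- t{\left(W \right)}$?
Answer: $- \frac{i \sqrt{7178}}{97} \approx - 0.87343 i$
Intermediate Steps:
$W = - \frac{37}{97}$ ($W = 37 \left(- \frac{1}{97}\right) = - \frac{37}{97} \approx -0.38144$)
$t{\left(S \right)} = \sqrt{2} \sqrt{S}$ ($t{\left(S \right)} = \sqrt{2 S} = \sqrt{2} \sqrt{S}$)
$- t{\left(W \right)} = - \sqrt{2} \sqrt{- \frac{37}{97}} = - \sqrt{2} \frac{i \sqrt{3589}}{97} = - \frac{i \sqrt{7178}}{97}$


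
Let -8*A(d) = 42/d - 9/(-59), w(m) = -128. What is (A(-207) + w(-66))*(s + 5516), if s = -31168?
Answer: 26732584087/8142 ≈ 3.2833e+6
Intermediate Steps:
A(d) = -9/472 - 21/(4*d) (A(d) = -(42/d - 9/(-59))/8 = -(42/d - 9*(-1/59))/8 = -(42/d + 9/59)/8 = -(9/59 + 42/d)/8 = -9/472 - 21/(4*d))
(A(-207) + w(-66))*(s + 5516) = ((3/472)*(-826 - 3*(-207))/(-207) - 128)*(-31168 + 5516) = ((3/472)*(-1/207)*(-826 + 621) - 128)*(-25652) = ((3/472)*(-1/207)*(-205) - 128)*(-25652) = (205/32568 - 128)*(-25652) = -4168499/32568*(-25652) = 26732584087/8142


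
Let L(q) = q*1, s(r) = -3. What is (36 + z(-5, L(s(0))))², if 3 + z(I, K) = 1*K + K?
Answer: 729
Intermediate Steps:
L(q) = q
z(I, K) = -3 + 2*K (z(I, K) = -3 + (1*K + K) = -3 + (K + K) = -3 + 2*K)
(36 + z(-5, L(s(0))))² = (36 + (-3 + 2*(-3)))² = (36 + (-3 - 6))² = (36 - 9)² = 27² = 729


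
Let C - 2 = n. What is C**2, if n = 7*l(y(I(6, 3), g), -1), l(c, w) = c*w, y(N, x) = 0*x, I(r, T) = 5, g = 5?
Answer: 4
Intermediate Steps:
y(N, x) = 0
n = 0 (n = 7*(0*(-1)) = 7*0 = 0)
C = 2 (C = 2 + 0 = 2)
C**2 = 2**2 = 4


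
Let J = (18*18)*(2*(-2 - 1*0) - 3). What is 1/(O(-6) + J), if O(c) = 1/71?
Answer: -71/161027 ≈ -0.00044092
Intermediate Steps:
O(c) = 1/71
J = -2268 (J = 324*(2*(-2 + 0) - 3) = 324*(2*(-2) - 3) = 324*(-4 - 3) = 324*(-7) = -2268)
1/(O(-6) + J) = 1/(1/71 - 2268) = 1/(-161027/71) = -71/161027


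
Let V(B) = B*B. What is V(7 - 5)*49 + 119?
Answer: 315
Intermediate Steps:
V(B) = B²
V(7 - 5)*49 + 119 = (7 - 5)²*49 + 119 = 2²*49 + 119 = 4*49 + 119 = 196 + 119 = 315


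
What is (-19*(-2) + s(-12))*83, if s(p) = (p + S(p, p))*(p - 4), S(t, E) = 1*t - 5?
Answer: 41666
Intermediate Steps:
S(t, E) = -5 + t (S(t, E) = t - 5 = -5 + t)
s(p) = (-5 + 2*p)*(-4 + p) (s(p) = (p + (-5 + p))*(p - 4) = (-5 + 2*p)*(-4 + p))
(-19*(-2) + s(-12))*83 = (-19*(-2) + (20 - 13*(-12) + 2*(-12)²))*83 = (38 + (20 + 156 + 2*144))*83 = (38 + (20 + 156 + 288))*83 = (38 + 464)*83 = 502*83 = 41666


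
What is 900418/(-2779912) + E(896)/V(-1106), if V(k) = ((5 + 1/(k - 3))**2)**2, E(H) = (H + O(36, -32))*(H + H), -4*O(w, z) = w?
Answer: 466160628381100576075/183187544949086832 ≈ 2544.7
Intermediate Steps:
O(w, z) = -w/4
E(H) = 2*H*(-9 + H) (E(H) = (H - 1/4*36)*(H + H) = (H - 9)*(2*H) = (-9 + H)*(2*H) = 2*H*(-9 + H))
V(k) = (5 + 1/(-3 + k))**4 (V(k) = ((5 + 1/(-3 + k))**2)**2 = (5 + 1/(-3 + k))**4)
900418/(-2779912) + E(896)/V(-1106) = 900418/(-2779912) + (2*896*(-9 + 896))/(((-14 + 5*(-1106))**4/(-3 - 1106)**4)) = 900418*(-1/2779912) + (2*896*887)/(((-14 - 5530)**4/(-1109)**4)) = -450209/1389956 + 1589504/(((-5544)**4*(1/1512607274161))) = -450209/1389956 + 1589504/((944697761796096*(1/1512607274161))) = -450209/1389956 + 1589504/(944697761796096/1512607274161) = -450209/1389956 + 1589504*(1512607274161/944697761796096) = -450209/1389956 + 1341682652180807/527175090288 = 466160628381100576075/183187544949086832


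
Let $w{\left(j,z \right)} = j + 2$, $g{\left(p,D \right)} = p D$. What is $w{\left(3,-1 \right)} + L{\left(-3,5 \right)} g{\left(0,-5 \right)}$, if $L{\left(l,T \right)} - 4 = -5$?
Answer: $5$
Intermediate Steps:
$g{\left(p,D \right)} = D p$
$L{\left(l,T \right)} = -1$ ($L{\left(l,T \right)} = 4 - 5 = -1$)
$w{\left(j,z \right)} = 2 + j$
$w{\left(3,-1 \right)} + L{\left(-3,5 \right)} g{\left(0,-5 \right)} = \left(2 + 3\right) - \left(-5\right) 0 = 5 - 0 = 5 + 0 = 5$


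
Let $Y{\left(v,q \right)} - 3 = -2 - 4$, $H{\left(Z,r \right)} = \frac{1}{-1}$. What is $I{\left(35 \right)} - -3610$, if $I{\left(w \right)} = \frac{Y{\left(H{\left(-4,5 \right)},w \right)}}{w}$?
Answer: $\frac{126347}{35} \approx 3609.9$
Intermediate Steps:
$H{\left(Z,r \right)} = -1$
$Y{\left(v,q \right)} = -3$ ($Y{\left(v,q \right)} = 3 - 6 = -3$)
$I{\left(w \right)} = - \frac{3}{w}$
$I{\left(35 \right)} - -3610 = - \frac{3}{35} - -3610 = \left(-3\right) \frac{1}{35} + 3610 = - \frac{3}{35} + 3610 = \frac{126347}{35}$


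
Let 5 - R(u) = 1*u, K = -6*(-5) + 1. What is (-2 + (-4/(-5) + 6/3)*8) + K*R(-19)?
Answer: 3822/5 ≈ 764.40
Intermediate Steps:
K = 31 (K = 30 + 1 = 31)
R(u) = 5 - u
(-2 + (-4/(-5) + 6/3)*8) + K*R(-19) = (-2 + (-4/(-5) + 6/3)*8) + 31*(5 - 1*(-19)) = (-2 + (-4*(-1/5) + 6*(1/3))*8) + 31*(5 + 19) = (-2 + (4/5 + 2)*8) + 31*24 = (-2 + (14/5)*8) + 744 = (-2 + 112/5) + 744 = 102/5 + 744 = 3822/5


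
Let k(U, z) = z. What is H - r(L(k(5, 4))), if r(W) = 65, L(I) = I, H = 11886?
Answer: 11821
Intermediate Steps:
H - r(L(k(5, 4))) = 11886 - 1*65 = 11886 - 65 = 11821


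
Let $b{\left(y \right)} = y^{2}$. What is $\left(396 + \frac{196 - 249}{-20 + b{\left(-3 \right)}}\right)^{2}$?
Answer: $\frac{19439281}{121} \approx 1.6066 \cdot 10^{5}$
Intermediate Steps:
$\left(396 + \frac{196 - 249}{-20 + b{\left(-3 \right)}}\right)^{2} = \left(396 + \frac{196 - 249}{-20 + \left(-3\right)^{2}}\right)^{2} = \left(396 - \frac{53}{-20 + 9}\right)^{2} = \left(396 - \frac{53}{-11}\right)^{2} = \left(396 - - \frac{53}{11}\right)^{2} = \left(396 + \frac{53}{11}\right)^{2} = \left(\frac{4409}{11}\right)^{2} = \frac{19439281}{121}$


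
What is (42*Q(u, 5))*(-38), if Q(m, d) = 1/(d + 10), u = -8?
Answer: -532/5 ≈ -106.40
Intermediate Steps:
Q(m, d) = 1/(10 + d)
(42*Q(u, 5))*(-38) = (42/(10 + 5))*(-38) = (42/15)*(-38) = (42*(1/15))*(-38) = (14/5)*(-38) = -532/5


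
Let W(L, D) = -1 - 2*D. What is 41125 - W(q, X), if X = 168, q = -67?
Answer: 41462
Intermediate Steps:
41125 - W(q, X) = 41125 - (-1 - 2*168) = 41125 - (-1 - 336) = 41125 - 1*(-337) = 41125 + 337 = 41462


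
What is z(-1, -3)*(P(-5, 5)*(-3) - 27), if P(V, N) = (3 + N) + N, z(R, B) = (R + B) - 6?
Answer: 660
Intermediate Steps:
z(R, B) = -6 + B + R (z(R, B) = (B + R) - 6 = -6 + B + R)
P(V, N) = 3 + 2*N
z(-1, -3)*(P(-5, 5)*(-3) - 27) = (-6 - 3 - 1)*((3 + 2*5)*(-3) - 27) = -10*((3 + 10)*(-3) - 27) = -10*(13*(-3) - 27) = -10*(-39 - 27) = -10*(-66) = 660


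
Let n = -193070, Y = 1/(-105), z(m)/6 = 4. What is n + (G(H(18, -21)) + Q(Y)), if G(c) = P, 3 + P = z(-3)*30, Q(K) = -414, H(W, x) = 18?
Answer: -192767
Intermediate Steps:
z(m) = 24 (z(m) = 6*4 = 24)
Y = -1/105 ≈ -0.0095238
P = 717 (P = -3 + 24*30 = -3 + 720 = 717)
G(c) = 717
n + (G(H(18, -21)) + Q(Y)) = -193070 + (717 - 414) = -193070 + 303 = -192767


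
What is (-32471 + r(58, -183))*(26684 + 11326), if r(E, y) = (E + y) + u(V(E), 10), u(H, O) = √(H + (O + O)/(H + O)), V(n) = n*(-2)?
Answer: -1238973960 + 38010*I*√326374/53 ≈ -1.239e+9 + 4.0971e+5*I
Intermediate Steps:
V(n) = -2*n
u(H, O) = √(H + 2*O/(H + O)) (u(H, O) = √(H + (2*O)/(H + O)) = √(H + 2*O/(H + O)))
r(E, y) = E + y + √((20 - 2*E*(10 - 2*E))/(10 - 2*E)) (r(E, y) = (E + y) + √((2*10 + (-2*E)*(-2*E + 10))/(-2*E + 10)) = (E + y) + √((20 + (-2*E)*(10 - 2*E))/(10 - 2*E)) = (E + y) + √((20 - 2*E*(10 - 2*E))/(10 - 2*E)) = E + y + √((20 - 2*E*(10 - 2*E))/(10 - 2*E)))
(-32471 + r(58, -183))*(26684 + 11326) = (-32471 + (58 - 183 + √2*√(-1*58 - 5/(-5 + 58))))*(26684 + 11326) = (-32471 + (58 - 183 + √2*√(-58 - 5/53)))*38010 = (-32471 + (58 - 183 + √2*√(-3079/53)))*38010 = (-32471 + (58 - 183 + √2*(I*√163187/53)))*38010 = (-32471 + (58 - 183 + I*√326374/53))*38010 = (-32471 + (-125 + I*√326374/53))*38010 = (-32596 + I*√326374/53)*38010 = -1238973960 + 38010*I*√326374/53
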